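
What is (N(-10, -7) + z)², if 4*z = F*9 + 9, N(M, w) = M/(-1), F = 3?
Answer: 361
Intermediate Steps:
N(M, w) = -M (N(M, w) = M*(-1) = -M)
z = 9 (z = (3*9 + 9)/4 = (27 + 9)/4 = (¼)*36 = 9)
(N(-10, -7) + z)² = (-1*(-10) + 9)² = (10 + 9)² = 19² = 361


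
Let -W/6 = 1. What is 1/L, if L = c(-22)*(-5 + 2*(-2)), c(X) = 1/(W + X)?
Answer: 28/9 ≈ 3.1111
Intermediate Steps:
W = -6 (W = -6*1 = -6)
c(X) = 1/(-6 + X)
L = 9/28 (L = (-5 + 2*(-2))/(-6 - 22) = (-5 - 4)/(-28) = -1/28*(-9) = 9/28 ≈ 0.32143)
1/L = 1/(9/28) = 28/9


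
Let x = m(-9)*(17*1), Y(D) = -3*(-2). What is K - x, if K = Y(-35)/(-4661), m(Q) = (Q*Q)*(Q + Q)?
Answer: 115527540/4661 ≈ 24786.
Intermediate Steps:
Y(D) = 6
m(Q) = 2*Q³ (m(Q) = Q²*(2*Q) = 2*Q³)
K = -6/4661 (K = 6/(-4661) = 6*(-1/4661) = -6/4661 ≈ -0.0012873)
x = -24786 (x = (2*(-9)³)*(17*1) = (2*(-729))*17 = -1458*17 = -24786)
K - x = -6/4661 - 1*(-24786) = -6/4661 + 24786 = 115527540/4661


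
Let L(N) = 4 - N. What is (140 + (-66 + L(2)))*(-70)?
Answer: -5320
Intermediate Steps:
(140 + (-66 + L(2)))*(-70) = (140 + (-66 + (4 - 1*2)))*(-70) = (140 + (-66 + (4 - 2)))*(-70) = (140 + (-66 + 2))*(-70) = (140 - 64)*(-70) = 76*(-70) = -5320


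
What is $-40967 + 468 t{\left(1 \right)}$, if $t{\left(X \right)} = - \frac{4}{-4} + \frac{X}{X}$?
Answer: $-40031$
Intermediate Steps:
$t{\left(X \right)} = 2$ ($t{\left(X \right)} = \left(-4\right) \left(- \frac{1}{4}\right) + 1 = 1 + 1 = 2$)
$-40967 + 468 t{\left(1 \right)} = -40967 + 468 \cdot 2 = -40967 + 936 = -40031$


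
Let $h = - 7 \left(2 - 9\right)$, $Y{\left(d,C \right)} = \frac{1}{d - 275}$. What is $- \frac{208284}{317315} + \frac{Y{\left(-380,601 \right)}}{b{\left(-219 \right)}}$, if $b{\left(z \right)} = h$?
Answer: $- \frac{1337038459}{2036844985} \approx -0.65643$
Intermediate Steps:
$Y{\left(d,C \right)} = \frac{1}{-275 + d}$
$h = 49$ ($h = \left(-7\right) \left(-7\right) = 49$)
$b{\left(z \right)} = 49$
$- \frac{208284}{317315} + \frac{Y{\left(-380,601 \right)}}{b{\left(-219 \right)}} = - \frac{208284}{317315} + \frac{1}{\left(-275 - 380\right) 49} = \left(-208284\right) \frac{1}{317315} + \frac{1}{-655} \cdot \frac{1}{49} = - \frac{208284}{317315} - \frac{1}{32095} = - \frac{1337038459}{2036844985}$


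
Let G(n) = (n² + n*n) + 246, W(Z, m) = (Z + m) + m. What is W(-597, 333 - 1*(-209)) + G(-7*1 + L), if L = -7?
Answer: 1125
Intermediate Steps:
W(Z, m) = Z + 2*m
G(n) = 246 + 2*n² (G(n) = (n² + n²) + 246 = 2*n² + 246 = 246 + 2*n²)
W(-597, 333 - 1*(-209)) + G(-7*1 + L) = (-597 + 2*(333 - 1*(-209))) + (246 + 2*(-7*1 - 7)²) = (-597 + 2*(333 + 209)) + (246 + 2*(-7 - 7)²) = (-597 + 2*542) + (246 + 2*(-14)²) = (-597 + 1084) + (246 + 2*196) = 487 + (246 + 392) = 487 + 638 = 1125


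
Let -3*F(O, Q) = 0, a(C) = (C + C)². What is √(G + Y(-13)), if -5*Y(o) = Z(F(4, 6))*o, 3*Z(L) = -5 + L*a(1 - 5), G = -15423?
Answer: I*√138846/3 ≈ 124.21*I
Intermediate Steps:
a(C) = 4*C² (a(C) = (2*C)² = 4*C²)
F(O, Q) = 0 (F(O, Q) = -⅓*0 = 0)
Z(L) = -5/3 + 64*L/3 (Z(L) = (-5 + L*(4*(1 - 5)²))/3 = (-5 + L*(4*(-4)²))/3 = (-5 + L*(4*16))/3 = (-5 + L*64)/3 = (-5 + 64*L)/3 = -5/3 + 64*L/3)
Y(o) = o/3 (Y(o) = -(-5/3 + (64/3)*0)*o/5 = -(-5/3 + 0)*o/5 = -(-1)*o/3 = o/3)
√(G + Y(-13)) = √(-15423 + (⅓)*(-13)) = √(-15423 - 13/3) = √(-46282/3) = I*√138846/3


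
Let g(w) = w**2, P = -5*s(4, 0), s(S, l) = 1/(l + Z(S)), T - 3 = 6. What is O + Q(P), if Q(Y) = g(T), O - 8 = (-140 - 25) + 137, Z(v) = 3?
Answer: 61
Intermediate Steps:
T = 9 (T = 3 + 6 = 9)
O = -20 (O = 8 + ((-140 - 25) + 137) = 8 + (-165 + 137) = 8 - 28 = -20)
s(S, l) = 1/(3 + l) (s(S, l) = 1/(l + 3) = 1/(3 + l))
P = -5/3 (P = -5/(3 + 0) = -5/3 ≈ -1.6667)
Q(Y) = 81 (Q(Y) = 9**2 = 81)
O + Q(P) = -20 + 81 = 61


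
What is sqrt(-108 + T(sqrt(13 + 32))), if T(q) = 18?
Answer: 3*I*sqrt(10) ≈ 9.4868*I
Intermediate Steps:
sqrt(-108 + T(sqrt(13 + 32))) = sqrt(-108 + 18) = sqrt(-90) = 3*I*sqrt(10)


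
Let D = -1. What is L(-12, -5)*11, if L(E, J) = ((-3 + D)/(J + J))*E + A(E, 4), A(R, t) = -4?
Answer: -484/5 ≈ -96.800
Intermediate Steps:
L(E, J) = -4 - 2*E/J (L(E, J) = ((-3 - 1)/(J + J))*E - 4 = (-4*1/(2*J))*E - 4 = (-2/J)*E - 4 = -2*E/J - 4 = -4 - 2*E/J)
L(-12, -5)*11 = (-4 - 2*(-12)/(-5))*11 = (-4 - 2*(-12)*(-⅕))*11 = (-4 - 24/5)*11 = -44/5*11 = -484/5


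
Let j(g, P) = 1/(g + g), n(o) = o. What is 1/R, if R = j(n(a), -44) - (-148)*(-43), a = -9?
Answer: -18/114553 ≈ -0.00015713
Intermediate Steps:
j(g, P) = 1/(2*g)
R = -114553/18 (R = (½)/(-9) - (-148)*(-43) = (½)*(-⅑) - 1*6364 = -1/18 - 6364 = -114553/18 ≈ -6364.1)
1/R = 1/(-114553/18) = -18/114553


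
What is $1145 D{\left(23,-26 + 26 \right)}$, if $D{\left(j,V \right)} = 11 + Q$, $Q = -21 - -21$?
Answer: $12595$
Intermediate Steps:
$Q = 0$ ($Q = -21 + 21 = 0$)
$D{\left(j,V \right)} = 11$ ($D{\left(j,V \right)} = 11 + 0 = 11$)
$1145 D{\left(23,-26 + 26 \right)} = 1145 \cdot 11 = 12595$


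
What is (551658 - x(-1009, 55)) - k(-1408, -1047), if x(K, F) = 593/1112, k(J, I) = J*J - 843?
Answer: -1590119449/1112 ≈ -1.4300e+6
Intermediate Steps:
k(J, I) = -843 + J**2 (k(J, I) = J**2 - 843 = -843 + J**2)
x(K, F) = 593/1112 (x(K, F) = 593*(1/1112) = 593/1112)
(551658 - x(-1009, 55)) - k(-1408, -1047) = (551658 - 1*593/1112) - (-843 + (-1408)**2) = (551658 - 593/1112) - (-843 + 1982464) = 613443103/1112 - 1*1981621 = 613443103/1112 - 1981621 = -1590119449/1112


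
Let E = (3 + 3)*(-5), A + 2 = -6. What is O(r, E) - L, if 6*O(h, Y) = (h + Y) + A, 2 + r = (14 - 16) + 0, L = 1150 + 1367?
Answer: -2524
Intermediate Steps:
A = -8 (A = -2 - 6 = -8)
L = 2517
E = -30 (E = 6*(-5) = -30)
r = -4 (r = -2 + ((14 - 16) + 0) = -2 + (-2 + 0) = -2 - 2 = -4)
O(h, Y) = -4/3 + Y/6 + h/6 (O(h, Y) = ((h + Y) - 8)/6 = ((Y + h) - 8)/6 = (-8 + Y + h)/6 = -4/3 + Y/6 + h/6)
O(r, E) - L = (-4/3 + (⅙)*(-30) + (⅙)*(-4)) - 1*2517 = (-4/3 - 5 - ⅔) - 2517 = -7 - 2517 = -2524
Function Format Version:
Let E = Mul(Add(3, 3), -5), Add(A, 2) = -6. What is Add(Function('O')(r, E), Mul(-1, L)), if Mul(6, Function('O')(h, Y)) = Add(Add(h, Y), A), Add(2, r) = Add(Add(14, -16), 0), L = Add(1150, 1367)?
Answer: -2524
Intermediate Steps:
A = -8 (A = Add(-2, -6) = -8)
L = 2517
E = -30 (E = Mul(6, -5) = -30)
r = -4 (r = Add(-2, Add(Add(14, -16), 0)) = Add(-2, Add(-2, 0)) = Add(-2, -2) = -4)
Function('O')(h, Y) = Add(Rational(-4, 3), Mul(Rational(1, 6), Y), Mul(Rational(1, 6), h)) (Function('O')(h, Y) = Mul(Rational(1, 6), Add(Add(h, Y), -8)) = Mul(Rational(1, 6), Add(Add(Y, h), -8)) = Mul(Rational(1, 6), Add(-8, Y, h)) = Add(Rational(-4, 3), Mul(Rational(1, 6), Y), Mul(Rational(1, 6), h)))
Add(Function('O')(r, E), Mul(-1, L)) = Add(Add(Rational(-4, 3), Mul(Rational(1, 6), -30), Mul(Rational(1, 6), -4)), Mul(-1, 2517)) = Add(Add(Rational(-4, 3), -5, Rational(-2, 3)), -2517) = Add(-7, -2517) = -2524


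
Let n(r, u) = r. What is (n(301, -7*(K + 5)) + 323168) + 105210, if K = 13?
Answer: 428679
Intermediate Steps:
(n(301, -7*(K + 5)) + 323168) + 105210 = (301 + 323168) + 105210 = 323469 + 105210 = 428679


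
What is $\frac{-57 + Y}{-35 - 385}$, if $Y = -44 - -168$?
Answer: $- \frac{67}{420} \approx -0.15952$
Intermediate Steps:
$Y = 124$ ($Y = -44 + 168 = 124$)
$\frac{-57 + Y}{-35 - 385} = \frac{-57 + 124}{-35 - 385} = \frac{67}{-420} = 67 \left(- \frac{1}{420}\right) = - \frac{67}{420}$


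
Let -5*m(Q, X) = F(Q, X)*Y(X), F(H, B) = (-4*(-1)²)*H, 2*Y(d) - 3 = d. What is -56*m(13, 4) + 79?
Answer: -9797/5 ≈ -1959.4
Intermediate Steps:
Y(d) = 3/2 + d/2
F(H, B) = -4*H (F(H, B) = (-4*1)*H = -4*H)
m(Q, X) = 4*Q*(3/2 + X/2)/5 (m(Q, X) = -(-4*Q)*(3/2 + X/2)/5 = -(-4)*Q*(3/2 + X/2)/5 = 4*Q*(3/2 + X/2)/5)
-56*m(13, 4) + 79 = -112*13*(3 + 4)/5 + 79 = -112*13*7/5 + 79 = -56*182/5 + 79 = -10192/5 + 79 = -9797/5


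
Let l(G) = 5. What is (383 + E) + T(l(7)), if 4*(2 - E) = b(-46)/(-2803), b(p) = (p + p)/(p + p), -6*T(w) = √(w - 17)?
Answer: 4316621/11212 - I*√3/3 ≈ 385.0 - 0.57735*I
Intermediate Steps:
T(w) = -√(-17 + w)/6 (T(w) = -√(w - 17)/6 = -√(-17 + w)/6)
b(p) = 1 (b(p) = (2*p)/((2*p)) = (2*p)*(1/(2*p)) = 1)
E = 22425/11212 (E = 2 - 1/(4*(-2803)) = 2 - (-1)/(4*2803) = 2 - ¼*(-1/2803) = 2 + 1/11212 = 22425/11212 ≈ 2.0001)
(383 + E) + T(l(7)) = (383 + 22425/11212) - √(-17 + 5)/6 = 4316621/11212 - I*√3/3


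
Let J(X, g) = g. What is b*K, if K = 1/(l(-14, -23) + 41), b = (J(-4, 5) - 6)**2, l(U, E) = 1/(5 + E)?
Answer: 18/737 ≈ 0.024423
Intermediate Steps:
b = 1 (b = (5 - 6)**2 = (-1)**2 = 1)
K = 18/737 (K = 1/(1/(5 - 23) + 41) = 1/(1/(-18) + 41) = 1/(-1/18 + 41) = 1/(737/18) = 18/737 ≈ 0.024423)
b*K = 1*(18/737) = 18/737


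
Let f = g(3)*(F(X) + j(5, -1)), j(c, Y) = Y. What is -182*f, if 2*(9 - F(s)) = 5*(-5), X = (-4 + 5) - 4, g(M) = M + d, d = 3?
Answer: -22386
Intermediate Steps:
g(M) = 3 + M (g(M) = M + 3 = 3 + M)
X = -3 (X = 1 - 4 = -3)
F(s) = 43/2 (F(s) = 9 - 5*(-5)/2 = 9 - ½*(-25) = 9 + 25/2 = 43/2)
f = 123 (f = (3 + 3)*(43/2 - 1) = 6*(41/2) = 123)
-182*f = -182*123 = -22386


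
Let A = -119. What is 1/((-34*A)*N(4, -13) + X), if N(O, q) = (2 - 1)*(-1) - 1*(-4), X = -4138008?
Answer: -1/4125870 ≈ -2.4237e-7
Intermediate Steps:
N(O, q) = 3 (N(O, q) = 1*(-1) + 4 = -1 + 4 = 3)
1/((-34*A)*N(4, -13) + X) = 1/(-34*(-119)*3 - 4138008) = 1/(4046*3 - 4138008) = 1/(12138 - 4138008) = 1/(-4125870) = -1/4125870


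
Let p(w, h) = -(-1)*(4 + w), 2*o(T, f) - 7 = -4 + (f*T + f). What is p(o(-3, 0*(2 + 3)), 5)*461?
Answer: 5071/2 ≈ 2535.5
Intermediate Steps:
o(T, f) = 3/2 + f/2 + T*f/2 (o(T, f) = 7/2 + (-4 + (f*T + f))/2 = 7/2 + (-4 + (T*f + f))/2 = 7/2 + (-4 + (f + T*f))/2 = 7/2 + (-4 + f + T*f)/2 = 7/2 + (-2 + f/2 + T*f/2) = 3/2 + f/2 + T*f/2)
p(w, h) = 4 + w (p(w, h) = -(-4 - w) = 4 + w)
p(o(-3, 0*(2 + 3)), 5)*461 = (4 + (3/2 + (0*(2 + 3))/2 + (1/2)*(-3)*(0*(2 + 3))))*461 = (4 + (3/2 + (0*5)/2 + (1/2)*(-3)*(0*5)))*461 = (4 + (3/2 + (1/2)*0 + (1/2)*(-3)*0))*461 = (4 + (3/2 + 0 + 0))*461 = (4 + 3/2)*461 = (11/2)*461 = 5071/2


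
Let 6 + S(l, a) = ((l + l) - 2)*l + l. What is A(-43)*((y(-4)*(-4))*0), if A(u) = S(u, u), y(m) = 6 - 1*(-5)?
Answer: 0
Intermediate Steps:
y(m) = 11 (y(m) = 6 + 5 = 11)
S(l, a) = -6 + l + l*(-2 + 2*l) (S(l, a) = -6 + (((l + l) - 2)*l + l) = -6 + ((2*l - 2)*l + l) = -6 + ((-2 + 2*l)*l + l) = -6 + (l*(-2 + 2*l) + l) = -6 + (l + l*(-2 + 2*l)) = -6 + l + l*(-2 + 2*l))
A(u) = -6 - u + 2*u**2
A(-43)*((y(-4)*(-4))*0) = (-6 - 1*(-43) + 2*(-43)**2)*((11*(-4))*0) = (-6 + 43 + 2*1849)*(-44*0) = (-6 + 43 + 3698)*0 = 3735*0 = 0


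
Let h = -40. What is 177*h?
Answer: -7080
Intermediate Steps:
177*h = 177*(-40) = -7080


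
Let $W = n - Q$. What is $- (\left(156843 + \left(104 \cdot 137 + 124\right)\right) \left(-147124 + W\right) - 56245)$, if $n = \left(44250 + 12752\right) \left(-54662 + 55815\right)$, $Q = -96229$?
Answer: $-11244101793120$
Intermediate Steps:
$n = 65723306$ ($n = 57002 \cdot 1153 = 65723306$)
$W = 65819535$ ($W = 65723306 - -96229 = 65723306 + 96229 = 65819535$)
$- (\left(156843 + \left(104 \cdot 137 + 124\right)\right) \left(-147124 + W\right) - 56245) = - (\left(156843 + \left(104 \cdot 137 + 124\right)\right) \left(-147124 + 65819535\right) - 56245) = - (\left(156843 + \left(14248 + 124\right)\right) 65672411 - 56245) = - (\left(156843 + 14372\right) 65672411 - 56245) = - (171215 \cdot 65672411 - 56245) = - (11244101849365 - 56245) = \left(-1\right) 11244101793120 = -11244101793120$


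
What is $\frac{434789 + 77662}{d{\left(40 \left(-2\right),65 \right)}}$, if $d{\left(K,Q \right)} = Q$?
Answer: $\frac{512451}{65} \approx 7883.9$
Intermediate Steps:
$\frac{434789 + 77662}{d{\left(40 \left(-2\right),65 \right)}} = \frac{434789 + 77662}{65} = 512451 \cdot \frac{1}{65} = \frac{512451}{65}$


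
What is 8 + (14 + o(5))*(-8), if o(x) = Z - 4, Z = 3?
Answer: -96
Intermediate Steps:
o(x) = -1 (o(x) = 3 - 4 = -1)
8 + (14 + o(5))*(-8) = 8 + (14 - 1)*(-8) = 8 + 13*(-8) = 8 - 104 = -96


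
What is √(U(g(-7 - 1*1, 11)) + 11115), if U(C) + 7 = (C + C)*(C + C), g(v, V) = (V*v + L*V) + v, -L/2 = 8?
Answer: 6*√8529 ≈ 554.12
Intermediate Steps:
L = -16 (L = -2*8 = -16)
g(v, V) = v - 16*V + V*v (g(v, V) = (V*v - 16*V) + v = (-16*V + V*v) + v = v - 16*V + V*v)
U(C) = -7 + 4*C² (U(C) = -7 + (C + C)*(C + C) = -7 + (2*C)*(2*C) = -7 + 4*C²)
√(U(g(-7 - 1*1, 11)) + 11115) = √((-7 + 4*((-7 - 1*1) - 16*11 + 11*(-7 - 1*1))²) + 11115) = √((-7 + 4*((-7 - 1) - 176 + 11*(-7 - 1))²) + 11115) = √((-7 + 4*(-8 - 176 + 11*(-8))²) + 11115) = √((-7 + 4*(-8 - 176 - 88)²) + 11115) = √((-7 + 4*(-272)²) + 11115) = √((-7 + 4*73984) + 11115) = √((-7 + 295936) + 11115) = √(295929 + 11115) = √307044 = 6*√8529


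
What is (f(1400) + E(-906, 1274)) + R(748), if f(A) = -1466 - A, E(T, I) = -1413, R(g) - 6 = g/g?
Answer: -4272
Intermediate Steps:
R(g) = 7 (R(g) = 6 + g/g = 6 + 1 = 7)
(f(1400) + E(-906, 1274)) + R(748) = ((-1466 - 1*1400) - 1413) + 7 = ((-1466 - 1400) - 1413) + 7 = (-2866 - 1413) + 7 = -4279 + 7 = -4272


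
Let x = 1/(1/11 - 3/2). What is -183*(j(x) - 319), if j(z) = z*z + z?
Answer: 56136531/961 ≈ 58415.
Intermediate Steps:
x = -22/31 (x = 1/(1*(1/11) - 3*½) = 1/(1/11 - 3/2) = 1/(-31/22) = -22/31 ≈ -0.70968)
j(z) = z + z² (j(z) = z² + z = z + z²)
-183*(j(x) - 319) = -183*(-22*(1 - 22/31)/31 - 319) = -183*(-22/31*9/31 - 319) = -183*(-198/961 - 319) = -183*(-306757/961) = 56136531/961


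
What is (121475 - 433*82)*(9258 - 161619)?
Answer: -13098322809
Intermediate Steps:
(121475 - 433*82)*(9258 - 161619) = (121475 - 35506)*(-152361) = 85969*(-152361) = -13098322809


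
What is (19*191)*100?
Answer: 362900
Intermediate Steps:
(19*191)*100 = 3629*100 = 362900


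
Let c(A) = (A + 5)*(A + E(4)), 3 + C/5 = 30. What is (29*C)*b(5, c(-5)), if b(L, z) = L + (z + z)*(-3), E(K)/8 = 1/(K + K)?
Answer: 19575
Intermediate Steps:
C = 135 (C = -15 + 5*30 = -15 + 150 = 135)
E(K) = 4/K (E(K) = 8/(K + K) = 8/((2*K)) = 8*(1/(2*K)) = 4/K)
c(A) = (1 + A)*(5 + A) (c(A) = (A + 5)*(A + 4/4) = (5 + A)*(A + 4*(¼)) = (5 + A)*(A + 1) = (5 + A)*(1 + A) = (1 + A)*(5 + A))
b(L, z) = L - 6*z (b(L, z) = L + (2*z)*(-3) = L - 6*z)
(29*C)*b(5, c(-5)) = (29*135)*(5 - 6*(5 + (-5)² + 6*(-5))) = 3915*(5 - 6*(5 + 25 - 30)) = 3915*(5 - 6*0) = 3915*(5 + 0) = 3915*5 = 19575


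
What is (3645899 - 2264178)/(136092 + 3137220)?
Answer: 1381721/3273312 ≈ 0.42212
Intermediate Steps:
(3645899 - 2264178)/(136092 + 3137220) = 1381721/3273312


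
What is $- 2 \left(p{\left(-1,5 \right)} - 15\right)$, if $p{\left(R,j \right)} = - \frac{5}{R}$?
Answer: $20$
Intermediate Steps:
$- 2 \left(p{\left(-1,5 \right)} - 15\right) = - 2 \left(- \frac{5}{-1} - 15\right) = - 2 \left(\left(-5\right) \left(-1\right) - 15\right) = - 2 \left(5 - 15\right) = \left(-2\right) \left(-10\right) = 20$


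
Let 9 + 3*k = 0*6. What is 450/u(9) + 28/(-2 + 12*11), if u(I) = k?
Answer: -9736/65 ≈ -149.78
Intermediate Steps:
k = -3 (k = -3 + (0*6)/3 = -3 + (⅓)*0 = -3 + 0 = -3)
u(I) = -3
450/u(9) + 28/(-2 + 12*11) = 450/(-3) + 28/(-2 + 12*11) = 450*(-⅓) + 28/(-2 + 132) = -150 + 28/130 = -150 + 28*(1/130) = -150 + 14/65 = -9736/65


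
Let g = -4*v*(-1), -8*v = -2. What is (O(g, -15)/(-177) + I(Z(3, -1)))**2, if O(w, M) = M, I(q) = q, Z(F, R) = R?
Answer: 2916/3481 ≈ 0.83769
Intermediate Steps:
v = 1/4 (v = -1/8*(-2) = 1/4 ≈ 0.25000)
g = 1 (g = -4*1/4*(-1) = -1*(-1) = 1)
(O(g, -15)/(-177) + I(Z(3, -1)))**2 = (-15/(-177) - 1)**2 = (-15*(-1/177) - 1)**2 = (5/59 - 1)**2 = (-54/59)**2 = 2916/3481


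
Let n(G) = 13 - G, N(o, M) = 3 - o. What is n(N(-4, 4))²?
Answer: 36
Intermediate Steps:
n(N(-4, 4))² = (13 - (3 - 1*(-4)))² = (13 - (3 + 4))² = (13 - 1*7)² = (13 - 7)² = 6² = 36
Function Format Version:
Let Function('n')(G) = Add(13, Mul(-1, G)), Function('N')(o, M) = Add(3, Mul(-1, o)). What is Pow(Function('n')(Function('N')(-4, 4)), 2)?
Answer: 36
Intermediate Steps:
Pow(Function('n')(Function('N')(-4, 4)), 2) = Pow(Add(13, Mul(-1, Add(3, Mul(-1, -4)))), 2) = Pow(Add(13, Mul(-1, Add(3, 4))), 2) = Pow(Add(13, Mul(-1, 7)), 2) = Pow(Add(13, -7), 2) = Pow(6, 2) = 36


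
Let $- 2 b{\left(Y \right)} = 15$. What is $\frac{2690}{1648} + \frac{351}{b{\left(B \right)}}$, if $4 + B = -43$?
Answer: $- \frac{186091}{4120} \approx -45.168$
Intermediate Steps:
$B = -47$ ($B = -4 - 43 = -47$)
$b{\left(Y \right)} = - \frac{15}{2}$ ($b{\left(Y \right)} = \left(- \frac{1}{2}\right) 15 = - \frac{15}{2}$)
$\frac{2690}{1648} + \frac{351}{b{\left(B \right)}} = \frac{2690}{1648} + \frac{351}{- \frac{15}{2}} = 2690 \cdot \frac{1}{1648} + 351 \left(- \frac{2}{15}\right) = \frac{1345}{824} - \frac{234}{5} = - \frac{186091}{4120}$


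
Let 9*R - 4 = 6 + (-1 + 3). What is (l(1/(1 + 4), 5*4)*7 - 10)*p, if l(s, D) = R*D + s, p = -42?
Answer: -37394/5 ≈ -7478.8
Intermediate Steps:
R = 4/3 (R = 4/9 + (6 + (-1 + 3))/9 = 4/9 + (6 + 2)/9 = 4/9 + (⅑)*8 = 4/9 + 8/9 = 4/3 ≈ 1.3333)
l(s, D) = s + 4*D/3 (l(s, D) = 4*D/3 + s = s + 4*D/3)
(l(1/(1 + 4), 5*4)*7 - 10)*p = ((1/(1 + 4) + 4*(5*4)/3)*7 - 10)*(-42) = ((1/5 + (4/3)*20)*7 - 10)*(-42) = ((⅕ + 80/3)*7 - 10)*(-42) = ((403/15)*7 - 10)*(-42) = (2821/15 - 10)*(-42) = (2671/15)*(-42) = -37394/5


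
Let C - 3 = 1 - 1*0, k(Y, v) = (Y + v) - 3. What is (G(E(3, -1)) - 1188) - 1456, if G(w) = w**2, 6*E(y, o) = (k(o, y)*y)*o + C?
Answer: -95135/36 ≈ -2642.6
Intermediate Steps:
k(Y, v) = -3 + Y + v
C = 4 (C = 3 + (1 - 1*0) = 3 + (1 + 0) = 3 + 1 = 4)
E(y, o) = 2/3 + o*y*(-3 + o + y)/6 (E(y, o) = (((-3 + o + y)*y)*o + 4)/6 = ((y*(-3 + o + y))*o + 4)/6 = (o*y*(-3 + o + y) + 4)/6 = (4 + o*y*(-3 + o + y))/6 = 2/3 + o*y*(-3 + o + y)/6)
(G(E(3, -1)) - 1188) - 1456 = ((2/3 + (1/6)*(-1)*3*(-3 - 1 + 3))**2 - 1188) - 1456 = ((2/3 + (1/6)*(-1)*3*(-1))**2 - 1188) - 1456 = ((2/3 + 1/2)**2 - 1188) - 1456 = ((7/6)**2 - 1188) - 1456 = (49/36 - 1188) - 1456 = -42719/36 - 1456 = -95135/36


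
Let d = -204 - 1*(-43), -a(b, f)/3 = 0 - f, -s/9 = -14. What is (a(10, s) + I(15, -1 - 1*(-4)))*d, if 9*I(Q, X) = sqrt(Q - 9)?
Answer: -60858 - 161*sqrt(6)/9 ≈ -60902.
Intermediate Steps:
s = 126 (s = -9*(-14) = 126)
a(b, f) = 3*f (a(b, f) = -3*(0 - f) = -(-3)*f = 3*f)
I(Q, X) = sqrt(-9 + Q)/9 (I(Q, X) = sqrt(Q - 9)/9 = sqrt(-9 + Q)/9)
d = -161 (d = -204 + 43 = -161)
(a(10, s) + I(15, -1 - 1*(-4)))*d = (3*126 + sqrt(-9 + 15)/9)*(-161) = (378 + sqrt(6)/9)*(-161) = -60858 - 161*sqrt(6)/9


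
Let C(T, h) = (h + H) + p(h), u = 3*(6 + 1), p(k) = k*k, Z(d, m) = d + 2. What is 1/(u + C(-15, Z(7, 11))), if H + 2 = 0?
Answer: 1/109 ≈ 0.0091743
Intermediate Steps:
H = -2 (H = -2 + 0 = -2)
Z(d, m) = 2 + d
p(k) = k²
u = 21 (u = 3*7 = 21)
C(T, h) = -2 + h + h² (C(T, h) = (h - 2) + h² = (-2 + h) + h² = -2 + h + h²)
1/(u + C(-15, Z(7, 11))) = 1/(21 + (-2 + (2 + 7) + (2 + 7)²)) = 1/(21 + (-2 + 9 + 9²)) = 1/(21 + (-2 + 9 + 81)) = 1/(21 + 88) = 1/109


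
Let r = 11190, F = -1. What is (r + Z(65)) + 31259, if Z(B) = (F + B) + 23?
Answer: 42536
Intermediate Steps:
Z(B) = 22 + B (Z(B) = (-1 + B) + 23 = 22 + B)
(r + Z(65)) + 31259 = (11190 + (22 + 65)) + 31259 = (11190 + 87) + 31259 = 11277 + 31259 = 42536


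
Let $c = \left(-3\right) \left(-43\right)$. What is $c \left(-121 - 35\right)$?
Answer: $-20124$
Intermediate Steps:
$c = 129$
$c \left(-121 - 35\right) = 129 \left(-121 - 35\right) = 129 \left(-156\right) = -20124$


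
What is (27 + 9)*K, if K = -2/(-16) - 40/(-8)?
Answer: 369/2 ≈ 184.50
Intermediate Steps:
K = 41/8 (K = -2*(-1/16) - 40*(-⅛) = ⅛ + 5 = 41/8 ≈ 5.1250)
(27 + 9)*K = (27 + 9)*(41/8) = 36*(41/8) = 369/2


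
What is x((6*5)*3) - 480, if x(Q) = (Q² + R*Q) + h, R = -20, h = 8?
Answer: 5828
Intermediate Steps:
x(Q) = 8 + Q² - 20*Q (x(Q) = (Q² - 20*Q) + 8 = 8 + Q² - 20*Q)
x((6*5)*3) - 480 = (8 + ((6*5)*3)² - 20*6*5*3) - 480 = (8 + (30*3)² - 600*3) - 480 = (8 + 90² - 20*90) - 480 = (8 + 8100 - 1800) - 480 = 6308 - 480 = 5828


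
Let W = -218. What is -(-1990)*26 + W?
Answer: 51522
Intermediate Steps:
-(-1990)*26 + W = -(-1990)*26 - 218 = -398*(-130) - 218 = 51740 - 218 = 51522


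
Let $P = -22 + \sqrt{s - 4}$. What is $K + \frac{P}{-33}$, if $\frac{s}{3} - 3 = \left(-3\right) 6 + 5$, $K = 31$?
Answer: $\frac{95}{3} - \frac{i \sqrt{34}}{33} \approx 31.667 - 0.1767 i$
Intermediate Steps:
$s = -30$ ($s = 9 + 3 \left(\left(-3\right) 6 + 5\right) = 9 + 3 \left(-18 + 5\right) = 9 + 3 \left(-13\right) = 9 - 39 = -30$)
$P = -22 + i \sqrt{34}$ ($P = -22 + \sqrt{-30 - 4} = -22 + \sqrt{-34} = -22 + i \sqrt{34} \approx -22.0 + 5.831 i$)
$K + \frac{P}{-33} = 31 + \frac{-22 + i \sqrt{34}}{-33} = 31 - \frac{-22 + i \sqrt{34}}{33} = 31 + \left(\frac{2}{3} - \frac{i \sqrt{34}}{33}\right) = \frac{95}{3} - \frac{i \sqrt{34}}{33}$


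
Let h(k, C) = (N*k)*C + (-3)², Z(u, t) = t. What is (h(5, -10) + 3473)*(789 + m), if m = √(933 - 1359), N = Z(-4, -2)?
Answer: 2826198 + 3582*I*√426 ≈ 2.8262e+6 + 73932.0*I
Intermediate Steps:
N = -2
m = I*√426 (m = √(-426) = I*√426 ≈ 20.64*I)
h(k, C) = 9 - 2*C*k (h(k, C) = (-2*k)*C + (-3)² = -2*C*k + 9 = 9 - 2*C*k)
(h(5, -10) + 3473)*(789 + m) = ((9 - 2*(-10)*5) + 3473)*(789 + I*√426) = ((9 + 100) + 3473)*(789 + I*√426) = (109 + 3473)*(789 + I*√426) = 3582*(789 + I*√426) = 2826198 + 3582*I*√426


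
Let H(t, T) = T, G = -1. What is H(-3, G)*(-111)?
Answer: 111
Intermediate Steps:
H(-3, G)*(-111) = -1*(-111) = 111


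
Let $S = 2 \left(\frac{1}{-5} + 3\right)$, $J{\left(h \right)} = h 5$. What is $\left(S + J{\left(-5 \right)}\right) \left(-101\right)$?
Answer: $\frac{9797}{5} \approx 1959.4$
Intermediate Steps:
$J{\left(h \right)} = 5 h$
$S = \frac{28}{5}$ ($S = 2 \left(- \frac{1}{5} + 3\right) = 2 \cdot \frac{14}{5} = \frac{28}{5} \approx 5.6$)
$\left(S + J{\left(-5 \right)}\right) \left(-101\right) = \left(\frac{28}{5} + 5 \left(-5\right)\right) \left(-101\right) = \left(\frac{28}{5} - 25\right) \left(-101\right) = \left(- \frac{97}{5}\right) \left(-101\right) = \frac{9797}{5}$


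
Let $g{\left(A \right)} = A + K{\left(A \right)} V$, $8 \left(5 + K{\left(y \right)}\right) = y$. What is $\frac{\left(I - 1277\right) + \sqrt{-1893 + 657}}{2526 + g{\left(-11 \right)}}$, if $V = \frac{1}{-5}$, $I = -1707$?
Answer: $- \frac{119360}{100651} + \frac{80 i \sqrt{309}}{100651} \approx -1.1859 + 0.013972 i$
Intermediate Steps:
$K{\left(y \right)} = -5 + \frac{y}{8}$
$V = - \frac{1}{5} \approx -0.2$
$g{\left(A \right)} = 1 + \frac{39 A}{40}$ ($g{\left(A \right)} = A + \left(-5 + \frac{A}{8}\right) \left(- \frac{1}{5}\right) = A - \left(-1 + \frac{A}{40}\right) = 1 + \frac{39 A}{40}$)
$\frac{\left(I - 1277\right) + \sqrt{-1893 + 657}}{2526 + g{\left(-11 \right)}} = \frac{\left(-1707 - 1277\right) + \sqrt{-1893 + 657}}{2526 + \left(1 + \frac{39}{40} \left(-11\right)\right)} = \frac{\left(-1707 - 1277\right) + \sqrt{-1236}}{2526 + \left(1 - \frac{429}{40}\right)} = \frac{-2984 + 2 i \sqrt{309}}{2526 - \frac{389}{40}} = \frac{-2984 + 2 i \sqrt{309}}{\frac{100651}{40}} = \left(-2984 + 2 i \sqrt{309}\right) \frac{40}{100651} = - \frac{119360}{100651} + \frac{80 i \sqrt{309}}{100651}$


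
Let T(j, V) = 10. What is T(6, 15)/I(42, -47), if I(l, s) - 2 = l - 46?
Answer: -5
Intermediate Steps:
I(l, s) = -44 + l (I(l, s) = 2 + (l - 46) = 2 + (-46 + l) = -44 + l)
T(6, 15)/I(42, -47) = 10/(-44 + 42) = 10/(-2) = 10*(-½) = -5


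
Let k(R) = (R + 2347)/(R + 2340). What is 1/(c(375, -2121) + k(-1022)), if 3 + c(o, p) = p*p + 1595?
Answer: 1318/5931308419 ≈ 2.2221e-7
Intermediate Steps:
k(R) = (2347 + R)/(2340 + R)
c(o, p) = 1592 + p**2 (c(o, p) = -3 + (p*p + 1595) = -3 + (p**2 + 1595) = -3 + (1595 + p**2) = 1592 + p**2)
1/(c(375, -2121) + k(-1022)) = 1/((1592 + (-2121)**2) + (2347 - 1022)/(2340 - 1022)) = 1/((1592 + 4498641) + 1325/1318) = 1/(4500233 + (1/1318)*1325) = 1/(4500233 + 1325/1318) = 1/(5931308419/1318) = 1318/5931308419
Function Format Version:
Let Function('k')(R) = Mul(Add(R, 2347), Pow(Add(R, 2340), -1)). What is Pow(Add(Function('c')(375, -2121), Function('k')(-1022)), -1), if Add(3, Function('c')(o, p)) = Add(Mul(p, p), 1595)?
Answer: Rational(1318, 5931308419) ≈ 2.2221e-7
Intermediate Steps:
Function('k')(R) = Mul(Pow(Add(2340, R), -1), Add(2347, R)) (Function('k')(R) = Mul(Add(2347, R), Pow(Add(2340, R), -1)) = Mul(Pow(Add(2340, R), -1), Add(2347, R)))
Function('c')(o, p) = Add(1592, Pow(p, 2)) (Function('c')(o, p) = Add(-3, Add(Mul(p, p), 1595)) = Add(-3, Add(Pow(p, 2), 1595)) = Add(-3, Add(1595, Pow(p, 2))) = Add(1592, Pow(p, 2)))
Pow(Add(Function('c')(375, -2121), Function('k')(-1022)), -1) = Pow(Add(Add(1592, Pow(-2121, 2)), Mul(Pow(Add(2340, -1022), -1), Add(2347, -1022))), -1) = Pow(Add(Add(1592, 4498641), Mul(Pow(1318, -1), 1325)), -1) = Pow(Add(4500233, Mul(Rational(1, 1318), 1325)), -1) = Pow(Add(4500233, Rational(1325, 1318)), -1) = Pow(Rational(5931308419, 1318), -1) = Rational(1318, 5931308419)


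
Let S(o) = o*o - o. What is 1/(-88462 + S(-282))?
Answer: -1/8656 ≈ -0.00011553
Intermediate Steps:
S(o) = o² - o
1/(-88462 + S(-282)) = 1/(-88462 - 282*(-1 - 282)) = 1/(-88462 - 282*(-283)) = 1/(-88462 + 79806) = 1/(-8656) = -1/8656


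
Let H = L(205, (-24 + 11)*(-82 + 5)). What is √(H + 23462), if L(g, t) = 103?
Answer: √23565 ≈ 153.51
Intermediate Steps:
H = 103
√(H + 23462) = √(103 + 23462) = √23565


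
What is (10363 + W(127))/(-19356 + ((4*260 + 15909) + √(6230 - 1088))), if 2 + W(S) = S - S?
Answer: -24938927/5788507 - 10361*√5142/5788507 ≈ -4.4367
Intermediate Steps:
W(S) = -2 (W(S) = -2 + (S - S) = -2 + 0 = -2)
(10363 + W(127))/(-19356 + ((4*260 + 15909) + √(6230 - 1088))) = (10363 - 2)/(-19356 + ((4*260 + 15909) + √(6230 - 1088))) = 10361/(-19356 + ((1040 + 15909) + √5142)) = 10361/(-19356 + (16949 + √5142)) = 10361/(-2407 + √5142)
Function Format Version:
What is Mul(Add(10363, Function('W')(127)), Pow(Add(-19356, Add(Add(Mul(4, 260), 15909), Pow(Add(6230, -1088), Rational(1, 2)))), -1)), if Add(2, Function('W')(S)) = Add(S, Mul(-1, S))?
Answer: Add(Rational(-24938927, 5788507), Mul(Rational(-10361, 5788507), Pow(5142, Rational(1, 2)))) ≈ -4.4367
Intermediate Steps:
Function('W')(S) = -2 (Function('W')(S) = Add(-2, Add(S, Mul(-1, S))) = Add(-2, 0) = -2)
Mul(Add(10363, Function('W')(127)), Pow(Add(-19356, Add(Add(Mul(4, 260), 15909), Pow(Add(6230, -1088), Rational(1, 2)))), -1)) = Mul(Add(10363, -2), Pow(Add(-19356, Add(Add(Mul(4, 260), 15909), Pow(Add(6230, -1088), Rational(1, 2)))), -1)) = Mul(10361, Pow(Add(-19356, Add(Add(1040, 15909), Pow(5142, Rational(1, 2)))), -1)) = Mul(10361, Pow(Add(-19356, Add(16949, Pow(5142, Rational(1, 2)))), -1)) = Mul(10361, Pow(Add(-2407, Pow(5142, Rational(1, 2))), -1))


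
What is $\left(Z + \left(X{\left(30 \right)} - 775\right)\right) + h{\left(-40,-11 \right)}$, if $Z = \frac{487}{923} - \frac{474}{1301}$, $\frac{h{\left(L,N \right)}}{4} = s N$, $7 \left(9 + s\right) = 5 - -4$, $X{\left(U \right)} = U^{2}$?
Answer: $\frac{3905248168}{8405761} \approx 464.59$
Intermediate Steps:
$s = - \frac{54}{7}$ ($s = -9 + \frac{5 - -4}{7} = -9 + \frac{5 + 4}{7} = -9 + \frac{1}{7} \cdot 9 = -9 + \frac{9}{7} = - \frac{54}{7} \approx -7.7143$)
$h{\left(L,N \right)} = - \frac{216 N}{7}$ ($h{\left(L,N \right)} = 4 \left(- \frac{54 N}{7}\right) = - \frac{216 N}{7}$)
$Z = \frac{196085}{1200823}$ ($Z = 487 \cdot \frac{1}{923} - \frac{474}{1301} = \frac{487}{923} - \frac{474}{1301} = \frac{196085}{1200823} \approx 0.16329$)
$\left(Z + \left(X{\left(30 \right)} - 775\right)\right) + h{\left(-40,-11 \right)} = \left(\frac{196085}{1200823} - \left(775 - 30^{2}\right)\right) - - \frac{2376}{7} = \left(\frac{196085}{1200823} + \left(900 - 775\right)\right) + \frac{2376}{7} = \left(\frac{196085}{1200823} + 125\right) + \frac{2376}{7} = \frac{150298960}{1200823} + \frac{2376}{7} = \frac{3905248168}{8405761}$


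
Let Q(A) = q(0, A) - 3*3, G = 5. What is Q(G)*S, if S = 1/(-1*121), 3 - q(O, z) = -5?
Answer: 1/121 ≈ 0.0082645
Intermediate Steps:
q(O, z) = 8 (q(O, z) = 3 - 1*(-5) = 3 + 5 = 8)
S = -1/121 (S = 1/(-121) = -1/121 ≈ -0.0082645)
Q(A) = -1 (Q(A) = 8 - 3*3 = 8 - 9 = -1)
Q(G)*S = -1*(-1/121) = 1/121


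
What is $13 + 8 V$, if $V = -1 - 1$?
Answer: $-3$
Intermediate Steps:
$V = -2$ ($V = -1 - 1 = -2$)
$13 + 8 V = 13 + 8 \left(-2\right) = 13 - 16 = -3$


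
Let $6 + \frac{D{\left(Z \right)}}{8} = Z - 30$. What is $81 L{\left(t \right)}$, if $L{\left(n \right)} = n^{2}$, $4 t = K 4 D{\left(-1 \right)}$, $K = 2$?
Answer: $28387584$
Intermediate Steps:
$D{\left(Z \right)} = -288 + 8 Z$ ($D{\left(Z \right)} = -48 + 8 \left(Z - 30\right) = -48 + 8 \left(-30 + Z\right) = -48 + \left(-240 + 8 Z\right) = -288 + 8 Z$)
$t = -592$ ($t = \frac{2 \cdot 4 \left(-288 + 8 \left(-1\right)\right)}{4} = \frac{8 \left(-288 - 8\right)}{4} = \frac{8 \left(-296\right)}{4} = \frac{1}{4} \left(-2368\right) = -592$)
$81 L{\left(t \right)} = 81 \left(-592\right)^{2} = 81 \cdot 350464 = 28387584$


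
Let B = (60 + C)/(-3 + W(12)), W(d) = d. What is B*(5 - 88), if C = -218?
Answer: 13114/9 ≈ 1457.1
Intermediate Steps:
B = -158/9 (B = (60 - 218)/(-3 + 12) = -158/9 ≈ -17.556)
B*(5 - 88) = -158*(5 - 88)/9 = -158/9*(-83) = 13114/9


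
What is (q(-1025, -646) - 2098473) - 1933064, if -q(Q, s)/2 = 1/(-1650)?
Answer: -3326018024/825 ≈ -4.0315e+6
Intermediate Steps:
q(Q, s) = 1/825 (q(Q, s) = -2/(-1650) = -2*(-1/1650) = 1/825)
(q(-1025, -646) - 2098473) - 1933064 = (1/825 - 2098473) - 1933064 = -1731240224/825 - 1933064 = -3326018024/825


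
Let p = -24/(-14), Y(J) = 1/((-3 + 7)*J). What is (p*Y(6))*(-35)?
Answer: -5/2 ≈ -2.5000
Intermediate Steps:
Y(J) = 1/(4*J)
p = 12/7 (p = -24*(-1/14) = 12/7 ≈ 1.7143)
(p*Y(6))*(-35) = (12*((¼)/6)/7)*(-35) = (12*((¼)*(⅙))/7)*(-35) = ((12/7)*(1/24))*(-35) = (1/14)*(-35) = -5/2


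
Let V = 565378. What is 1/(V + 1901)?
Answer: 1/567279 ≈ 1.7628e-6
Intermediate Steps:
1/(V + 1901) = 1/(565378 + 1901) = 1/567279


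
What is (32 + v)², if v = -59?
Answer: 729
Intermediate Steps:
(32 + v)² = (32 - 59)² = (-27)² = 729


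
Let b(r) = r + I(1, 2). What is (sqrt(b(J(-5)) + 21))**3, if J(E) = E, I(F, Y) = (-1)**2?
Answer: 17*sqrt(17) ≈ 70.093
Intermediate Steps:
I(F, Y) = 1
b(r) = 1 + r (b(r) = r + 1 = 1 + r)
(sqrt(b(J(-5)) + 21))**3 = (sqrt((1 - 5) + 21))**3 = (sqrt(-4 + 21))**3 = (sqrt(17))**3 = 17*sqrt(17)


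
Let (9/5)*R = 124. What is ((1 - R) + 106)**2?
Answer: 117649/81 ≈ 1452.5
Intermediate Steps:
R = 620/9 (R = (5/9)*124 = 620/9 ≈ 68.889)
((1 - R) + 106)**2 = ((1 - 1*620/9) + 106)**2 = ((1 - 620/9) + 106)**2 = (-611/9 + 106)**2 = (343/9)**2 = 117649/81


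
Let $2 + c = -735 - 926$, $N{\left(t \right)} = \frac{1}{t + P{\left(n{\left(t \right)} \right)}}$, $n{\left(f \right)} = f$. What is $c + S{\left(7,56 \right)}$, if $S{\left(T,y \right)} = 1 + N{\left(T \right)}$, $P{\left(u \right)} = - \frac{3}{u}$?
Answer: $- \frac{76445}{46} \approx -1661.8$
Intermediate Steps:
$N{\left(t \right)} = \frac{1}{t - \frac{3}{t}}$
$c = -1663$ ($c = -2 - 1661 = -1663$)
$S{\left(T,y \right)} = 1 + \frac{T}{-3 + T^{2}}$
$c + S{\left(7,56 \right)} = -1663 + \frac{-3 + 7 + 7^{2}}{-3 + 7^{2}} = -1663 + \frac{-3 + 7 + 49}{-3 + 49} = -1663 + \frac{1}{46} \cdot 53 = -1663 + \frac{53}{46} = - \frac{76445}{46}$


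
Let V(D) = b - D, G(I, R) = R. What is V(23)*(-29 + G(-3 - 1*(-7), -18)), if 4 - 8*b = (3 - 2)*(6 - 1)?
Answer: 8695/8 ≈ 1086.9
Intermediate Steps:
b = -⅛ (b = ½ - (3 - 2)*(6 - 1)/8 = ½ - 5/8 = -⅛ ≈ -0.12500)
V(D) = -⅛ - D
V(23)*(-29 + G(-3 - 1*(-7), -18)) = (-⅛ - 1*23)*(-29 - 18) = (-⅛ - 23)*(-47) = -185/8*(-47) = 8695/8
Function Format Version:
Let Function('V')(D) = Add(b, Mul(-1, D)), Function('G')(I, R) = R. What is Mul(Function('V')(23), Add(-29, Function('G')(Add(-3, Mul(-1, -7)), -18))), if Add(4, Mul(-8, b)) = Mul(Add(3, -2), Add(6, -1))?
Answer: Rational(8695, 8) ≈ 1086.9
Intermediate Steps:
b = Rational(-1, 8) (b = Add(Rational(1, 2), Mul(Rational(-1, 8), Mul(Add(3, -2), Add(6, -1)))) = Add(Rational(1, 2), Mul(Rational(-1, 8), Mul(1, 5))) = Add(Rational(1, 2), Mul(Rational(-1, 8), 5)) = Add(Rational(1, 2), Rational(-5, 8)) = Rational(-1, 8) ≈ -0.12500)
Function('V')(D) = Add(Rational(-1, 8), Mul(-1, D))
Mul(Function('V')(23), Add(-29, Function('G')(Add(-3, Mul(-1, -7)), -18))) = Mul(Add(Rational(-1, 8), Mul(-1, 23)), Add(-29, -18)) = Mul(Add(Rational(-1, 8), -23), -47) = Mul(Rational(-185, 8), -47) = Rational(8695, 8)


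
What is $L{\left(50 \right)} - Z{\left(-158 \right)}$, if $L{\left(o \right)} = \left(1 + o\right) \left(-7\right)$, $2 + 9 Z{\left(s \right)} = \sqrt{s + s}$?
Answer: $- \frac{3211}{9} - \frac{2 i \sqrt{79}}{9} \approx -356.78 - 1.9752 i$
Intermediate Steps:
$Z{\left(s \right)} = - \frac{2}{9} + \frac{\sqrt{2} \sqrt{s}}{9}$ ($Z{\left(s \right)} = - \frac{2}{9} + \frac{\sqrt{s + s}}{9} = - \frac{2}{9} + \frac{\sqrt{2 s}}{9} = - \frac{2}{9} + \frac{\sqrt{2} \sqrt{s}}{9}$)
$L{\left(o \right)} = -7 - 7 o$
$L{\left(50 \right)} - Z{\left(-158 \right)} = \left(-7 - 350\right) - \left(- \frac{2}{9} + \frac{\sqrt{2} \sqrt{-158}}{9}\right) = \left(-7 - 350\right) - \left(- \frac{2}{9} + \frac{\sqrt{2} i \sqrt{158}}{9}\right) = -357 - \left(- \frac{2}{9} + \frac{2 i \sqrt{79}}{9}\right) = -357 + \left(\frac{2}{9} - \frac{2 i \sqrt{79}}{9}\right) = - \frac{3211}{9} - \frac{2 i \sqrt{79}}{9}$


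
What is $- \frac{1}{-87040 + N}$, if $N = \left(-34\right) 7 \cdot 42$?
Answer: $\frac{1}{97036} \approx 1.0305 \cdot 10^{-5}$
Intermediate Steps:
$N = -9996$ ($N = \left(-238\right) 42 = -9996$)
$- \frac{1}{-87040 + N} = - \frac{1}{-87040 - 9996} = - \frac{1}{-97036} = \left(-1\right) \left(- \frac{1}{97036}\right) = \frac{1}{97036}$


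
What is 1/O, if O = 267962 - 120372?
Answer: 1/147590 ≈ 6.7755e-6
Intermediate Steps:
O = 147590
1/O = 1/147590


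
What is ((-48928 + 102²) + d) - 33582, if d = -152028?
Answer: -224134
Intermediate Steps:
((-48928 + 102²) + d) - 33582 = ((-48928 + 102²) - 152028) - 33582 = ((-48928 + 10404) - 152028) - 33582 = (-38524 - 152028) - 33582 = -190552 - 33582 = -224134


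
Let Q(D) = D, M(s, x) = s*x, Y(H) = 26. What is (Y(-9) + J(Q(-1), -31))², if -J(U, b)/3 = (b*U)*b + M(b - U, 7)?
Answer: 12524521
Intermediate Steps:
J(U, b) = -21*b + 21*U - 3*U*b² (J(U, b) = -3*((b*U)*b + (b - U)*7) = -3*((U*b)*b + (-7*U + 7*b)) = -3*(U*b² + (-7*U + 7*b)) = -3*(-7*U + 7*b + U*b²) = -21*b + 21*U - 3*U*b²)
(Y(-9) + J(Q(-1), -31))² = (26 + (-21*(-31) + 21*(-1) - 3*(-1)*(-31)²))² = (26 + (651 - 21 - 3*(-1)*961))² = (26 + (651 - 21 + 2883))² = (26 + 3513)² = 3539² = 12524521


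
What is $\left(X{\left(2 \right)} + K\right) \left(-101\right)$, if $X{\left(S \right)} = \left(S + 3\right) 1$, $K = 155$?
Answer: $-16160$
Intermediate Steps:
$X{\left(S \right)} = 3 + S$ ($X{\left(S \right)} = \left(3 + S\right) 1 = 3 + S$)
$\left(X{\left(2 \right)} + K\right) \left(-101\right) = \left(\left(3 + 2\right) + 155\right) \left(-101\right) = \left(5 + 155\right) \left(-101\right) = 160 \left(-101\right) = -16160$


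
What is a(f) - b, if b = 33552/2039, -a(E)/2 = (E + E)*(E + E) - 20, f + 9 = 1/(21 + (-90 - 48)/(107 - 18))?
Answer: -3770053612312/6109580079 ≈ -617.07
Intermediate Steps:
f = -15490/1731 (f = -9 + 1/(21 + (-90 - 48)/(107 - 18)) = -9 + 1/(21 - 138/89) = -9 + 1/(1731/89) = -9 + 89/1731 = -15490/1731 ≈ -8.9486)
a(E) = 40 - 8*E**2 (a(E) = -2*((E + E)*(E + E) - 20) = -2*((2*E)*(2*E) - 20) = -2*(4*E**2 - 20) = -2*(-20 + 4*E**2) = 40 - 8*E**2)
b = 33552/2039 (b = 33552*(1/2039) = 33552/2039 ≈ 16.455)
a(f) - b = (40 - 8*(-15490/1731)**2) - 1*33552/2039 = (40 - 8*239940100/2996361) - 33552/2039 = (40 - 1919520800/2996361) - 33552/2039 = -1799666360/2996361 - 33552/2039 = -3770053612312/6109580079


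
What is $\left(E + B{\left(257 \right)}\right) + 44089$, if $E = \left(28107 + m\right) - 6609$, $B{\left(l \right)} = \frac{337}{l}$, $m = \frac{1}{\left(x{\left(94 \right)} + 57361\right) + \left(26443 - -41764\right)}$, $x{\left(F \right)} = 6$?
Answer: $\frac{2116699956761}{32272518} \approx 65588.0$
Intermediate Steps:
$m = \frac{1}{125574}$ ($m = \frac{1}{\left(6 + 57361\right) + \left(26443 - -41764\right)} = \frac{1}{57367 + \left(26443 + 41764\right)} = \frac{1}{57367 + 68207} = \frac{1}{125574} \approx 7.9634 \cdot 10^{-6}$)
$E = \frac{2699589853}{125574}$ ($E = \left(28107 + \frac{1}{125574}\right) - 6609 = \frac{3529508419}{125574} - 6609 = \frac{2699589853}{125574} \approx 21498.0$)
$\left(E + B{\left(257 \right)}\right) + 44089 = \left(\frac{2699589853}{125574} + \frac{337}{257}\right) + 44089 = \frac{693836910659}{32272518} + 44089 = \frac{2116699956761}{32272518}$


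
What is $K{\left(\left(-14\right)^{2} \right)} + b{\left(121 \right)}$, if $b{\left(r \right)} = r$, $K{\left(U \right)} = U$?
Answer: $317$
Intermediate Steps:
$K{\left(\left(-14\right)^{2} \right)} + b{\left(121 \right)} = \left(-14\right)^{2} + 121 = 196 + 121 = 317$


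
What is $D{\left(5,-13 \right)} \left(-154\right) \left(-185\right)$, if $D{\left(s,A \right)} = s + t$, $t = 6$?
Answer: $313390$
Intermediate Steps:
$D{\left(s,A \right)} = 6 + s$ ($D{\left(s,A \right)} = s + 6 = 6 + s$)
$D{\left(5,-13 \right)} \left(-154\right) \left(-185\right) = \left(6 + 5\right) \left(-154\right) \left(-185\right) = 11 \left(-154\right) \left(-185\right) = \left(-1694\right) \left(-185\right) = 313390$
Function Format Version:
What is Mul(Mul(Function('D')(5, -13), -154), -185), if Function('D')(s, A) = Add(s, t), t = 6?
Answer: 313390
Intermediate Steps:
Function('D')(s, A) = Add(6, s) (Function('D')(s, A) = Add(s, 6) = Add(6, s))
Mul(Mul(Function('D')(5, -13), -154), -185) = Mul(Mul(Add(6, 5), -154), -185) = Mul(Mul(11, -154), -185) = Mul(-1694, -185) = 313390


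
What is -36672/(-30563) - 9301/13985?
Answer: 228591457/427423555 ≈ 0.53481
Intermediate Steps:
-36672/(-30563) - 9301/13985 = -36672*(-1/30563) - 9301*1/13985 = 36672/30563 - 9301/13985 = 228591457/427423555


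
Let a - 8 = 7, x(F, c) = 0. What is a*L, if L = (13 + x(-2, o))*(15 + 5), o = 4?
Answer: 3900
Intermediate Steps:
a = 15 (a = 8 + 7 = 15)
L = 260 (L = (13 + 0)*(15 + 5) = 13*20 = 260)
a*L = 15*260 = 3900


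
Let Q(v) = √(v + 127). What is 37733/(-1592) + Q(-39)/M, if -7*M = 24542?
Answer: -37733/1592 - √22/1753 ≈ -23.704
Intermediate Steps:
Q(v) = √(127 + v)
M = -3506 (M = -⅐*24542 = -3506)
37733/(-1592) + Q(-39)/M = 37733/(-1592) + √(127 - 39)/(-3506) = 37733*(-1/1592) + √88*(-1/3506) = -37733/1592 + (2*√22)*(-1/3506) = -37733/1592 - √22/1753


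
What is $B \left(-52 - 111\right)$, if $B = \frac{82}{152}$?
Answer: $- \frac{6683}{76} \approx -87.934$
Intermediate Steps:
$B = \frac{41}{76}$ ($B = 82 \cdot \frac{1}{152} = \frac{41}{76} \approx 0.53947$)
$B \left(-52 - 111\right) = \frac{41 \left(-52 - 111\right)}{76} = \frac{41}{76} \left(-163\right) = - \frac{6683}{76}$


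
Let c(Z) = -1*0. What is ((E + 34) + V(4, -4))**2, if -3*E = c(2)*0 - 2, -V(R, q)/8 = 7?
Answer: 4096/9 ≈ 455.11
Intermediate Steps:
c(Z) = 0
V(R, q) = -56 (V(R, q) = -8*7 = -56)
E = 2/3 (E = -(0*0 - 2)/3 = -(0 - 2)/3 = -1/3*(-2) = 2/3 ≈ 0.66667)
((E + 34) + V(4, -4))**2 = ((2/3 + 34) - 56)**2 = (104/3 - 56)**2 = (-64/3)**2 = 4096/9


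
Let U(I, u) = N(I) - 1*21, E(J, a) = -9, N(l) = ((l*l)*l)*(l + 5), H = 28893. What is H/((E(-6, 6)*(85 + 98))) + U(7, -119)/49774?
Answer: -477125239/27325926 ≈ -17.461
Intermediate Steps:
N(l) = l**3*(5 + l) (N(l) = (l**2*l)*(5 + l) = l**3*(5 + l))
U(I, u) = -21 + I**3*(5 + I) (U(I, u) = I**3*(5 + I) - 1*21 = I**3*(5 + I) - 21 = -21 + I**3*(5 + I))
H/((E(-6, 6)*(85 + 98))) + U(7, -119)/49774 = 28893/((-9*(85 + 98))) + (-21 + 7**3*(5 + 7))/49774 = 28893/((-9*183)) + (-21 + 343*12)*(1/49774) = 28893/(-1647) + (-21 + 4116)*(1/49774) = 28893*(-1/1647) + 4095*(1/49774) = -9631/549 + 4095/49774 = -477125239/27325926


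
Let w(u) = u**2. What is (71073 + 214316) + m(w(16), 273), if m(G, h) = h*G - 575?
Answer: 354702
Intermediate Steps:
m(G, h) = -575 + G*h (m(G, h) = G*h - 575 = -575 + G*h)
(71073 + 214316) + m(w(16), 273) = (71073 + 214316) + (-575 + 16**2*273) = 285389 + (-575 + 256*273) = 285389 + (-575 + 69888) = 285389 + 69313 = 354702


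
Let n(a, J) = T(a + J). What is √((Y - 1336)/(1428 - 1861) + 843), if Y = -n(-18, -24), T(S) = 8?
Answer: 9*√1958459/433 ≈ 29.088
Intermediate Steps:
n(a, J) = 8
Y = -8 (Y = -1*8 = -8)
√((Y - 1336)/(1428 - 1861) + 843) = √((-8 - 1336)/(1428 - 1861) + 843) = √(-1344/(-433) + 843) = √(-1344*(-1/433) + 843) = √(1344/433 + 843) = √(366363/433) = 9*√1958459/433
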